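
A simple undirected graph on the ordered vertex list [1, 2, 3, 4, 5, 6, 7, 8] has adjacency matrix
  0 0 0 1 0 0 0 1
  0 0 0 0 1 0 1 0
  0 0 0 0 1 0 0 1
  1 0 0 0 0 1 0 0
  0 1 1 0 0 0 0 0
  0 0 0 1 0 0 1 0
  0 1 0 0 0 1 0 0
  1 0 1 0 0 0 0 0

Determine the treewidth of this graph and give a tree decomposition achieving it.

The largest bag has 3 vertices, giving width 2; this decomposition certifies tw(G) ≤ 2. Since 5–3–8–1–4–6–7–2–5 is a cycle in G, G is not acyclic. Forests are exactly the graphs of treewidth ≤ 1, so tw(G) ≥ 2. Therefore the treewidth is 2.

Treewidth 2.
Bags: B1 = {3, 5, 8}  B2 = {1, 5, 8}  B3 = {1, 4, 5}  B4 = {4, 5, 6}  B5 = {5, 6, 7}  B6 = {2, 5, 7}
Tree: B1–B2, B2–B3, B3–B4, B4–B5, B5–B6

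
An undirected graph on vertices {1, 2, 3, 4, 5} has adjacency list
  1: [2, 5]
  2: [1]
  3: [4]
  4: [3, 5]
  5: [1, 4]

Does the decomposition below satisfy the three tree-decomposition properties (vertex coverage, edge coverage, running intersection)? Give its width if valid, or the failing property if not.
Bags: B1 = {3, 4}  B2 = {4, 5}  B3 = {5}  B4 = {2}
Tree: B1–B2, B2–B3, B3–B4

No — vertex 1 appears in no bag.

A tree decomposition must satisfy three properties: every vertex lies in some bag; for every edge, both endpoints lie together in some bag; and for every vertex, the bags containing it form a connected subtree. Here vertex 1 appears in no bag, so the decomposition is invalid.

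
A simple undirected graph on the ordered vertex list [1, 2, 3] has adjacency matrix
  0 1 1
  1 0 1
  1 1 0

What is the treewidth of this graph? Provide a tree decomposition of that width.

Treewidth 2.
One optimal decomposition is:
Bags: B1 = {1, 2, 3}
Tree: (single bag)

A single bag containing all 3 vertices is trivially a valid decomposition of width 2. Conversely, {1, 2, 3} is a clique of size 3, and the vertices of any clique must share a bag in every tree decomposition; so some bag has ≥ 3 vertices and tw(G) ≥ 2. Combining the bounds, tw(G) = 2.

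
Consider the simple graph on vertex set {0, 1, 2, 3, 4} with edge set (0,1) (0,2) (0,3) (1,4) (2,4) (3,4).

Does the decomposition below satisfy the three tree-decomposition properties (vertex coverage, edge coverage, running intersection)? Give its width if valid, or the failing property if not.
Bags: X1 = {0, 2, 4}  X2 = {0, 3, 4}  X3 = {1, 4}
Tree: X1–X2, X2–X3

A tree decomposition must satisfy three properties: every vertex lies in some bag; for every edge, both endpoints lie together in some bag; and for every vertex, the bags containing it form a connected subtree. Here edge (0,1) lies in no bag, so the decomposition is invalid.

No — edge (0,1) lies in no bag.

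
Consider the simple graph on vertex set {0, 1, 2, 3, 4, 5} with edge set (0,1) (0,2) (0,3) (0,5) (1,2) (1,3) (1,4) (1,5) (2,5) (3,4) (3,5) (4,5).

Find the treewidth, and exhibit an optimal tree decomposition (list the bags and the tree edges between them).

Each bag holds 4 vertices, so the decomposition has width 3, which upper-bounds the treewidth. For the lower bound, the 4 vertices {0, 1, 2, 5} are pairwise adjacent, and any tree decomposition puts a clique entirely inside one bag — forcing width ≥ 3. Combining the bounds, tw(G) = 3.

Treewidth 3.
One such decomposition:
Bags: B1 = {0, 1, 2, 5}  B2 = {0, 1, 3, 5}  B3 = {1, 3, 4, 5}
Tree: B1–B2, B2–B3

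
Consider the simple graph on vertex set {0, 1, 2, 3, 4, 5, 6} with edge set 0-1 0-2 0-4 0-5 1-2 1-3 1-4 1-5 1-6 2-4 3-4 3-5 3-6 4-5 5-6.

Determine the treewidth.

3

A width-3 tree decomposition is:
Bags: B1 = {1, 3, 4, 5}  B2 = {1, 3, 5, 6}  B3 = {0, 1, 4, 5}  B4 = {0, 1, 2, 4}
Tree: B1–B2, B1–B3, B3–B4
The largest bag has 4 vertices, giving width 3; this decomposition certifies tw(G) ≤ 3. On the other hand G contains the 4-clique {0, 1, 2, 4}. A clique must lie in a single bag of any decomposition, so no decomposition can have width below 3. The upper and lower bounds meet at 3, so that is the treewidth.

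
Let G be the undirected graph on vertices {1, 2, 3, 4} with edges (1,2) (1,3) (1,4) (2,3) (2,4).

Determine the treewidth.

2

A width-2 tree decomposition is:
Bags: B1 = {1, 2, 3}  B2 = {1, 2, 4}
Tree: B1–B2
Each bag holds 3 vertices, so the decomposition has width 2, which upper-bounds the treewidth. For the lower bound, the 3 vertices {1, 2, 3} are pairwise adjacent, and any tree decomposition puts a clique entirely inside one bag — forcing width ≥ 2. Combining the bounds, tw(G) = 2.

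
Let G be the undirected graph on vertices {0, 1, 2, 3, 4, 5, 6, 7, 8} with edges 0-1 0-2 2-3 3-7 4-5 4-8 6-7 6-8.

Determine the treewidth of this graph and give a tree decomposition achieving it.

The largest bag has 2 vertices, giving width 1; this decomposition certifies tw(G) ≤ 1. Since G has at least one edge (e.g. 5–4), it is not an edgeless graph, so tw(G) ≥ 1. Combining the bounds, tw(G) = 1.

Treewidth 1.
One such decomposition:
Bags: B1 = {4, 5}  B2 = {4, 8}  B3 = {6, 8}  B4 = {6, 7}  B5 = {3, 7}  B6 = {2, 3}  B7 = {0, 2}  B8 = {0, 1}
Tree: B1–B2, B2–B3, B3–B4, B4–B5, B5–B6, B6–B7, B7–B8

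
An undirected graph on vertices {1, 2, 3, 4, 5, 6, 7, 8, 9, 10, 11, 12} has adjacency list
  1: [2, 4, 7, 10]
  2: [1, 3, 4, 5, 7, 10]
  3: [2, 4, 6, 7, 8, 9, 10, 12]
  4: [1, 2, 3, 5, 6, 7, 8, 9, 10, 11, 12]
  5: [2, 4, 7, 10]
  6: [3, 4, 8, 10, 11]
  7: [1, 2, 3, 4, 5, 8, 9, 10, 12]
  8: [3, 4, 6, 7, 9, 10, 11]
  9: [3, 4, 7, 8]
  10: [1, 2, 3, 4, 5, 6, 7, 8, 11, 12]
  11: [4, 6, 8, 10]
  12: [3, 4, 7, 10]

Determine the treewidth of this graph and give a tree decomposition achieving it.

Each bag holds 5 vertices, so the decomposition has width 4, which upper-bounds the treewidth. For the lower bound, the 5 vertices {3, 4, 7, 8, 9} are pairwise adjacent, and any tree decomposition puts a clique entirely inside one bag — forcing width ≥ 4. The upper and lower bounds meet at 4, so that is the treewidth.

Treewidth 4.
One such decomposition:
Bags: B1 = {3, 4, 7, 10, 12}  B2 = {2, 3, 4, 7, 10}  B3 = {1, 2, 4, 7, 10}  B4 = {2, 4, 5, 7, 10}  B5 = {3, 4, 7, 8, 10}  B6 = {3, 4, 6, 8, 10}  B7 = {4, 6, 8, 10, 11}  B8 = {3, 4, 7, 8, 9}
Tree: B1–B2, B2–B3, B2–B4, B2–B5, B5–B6, B6–B7, B5–B8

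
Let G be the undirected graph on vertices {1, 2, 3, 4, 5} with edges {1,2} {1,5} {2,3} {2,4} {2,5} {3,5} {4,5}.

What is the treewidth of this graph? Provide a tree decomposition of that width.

Treewidth 2.
Bags: B1 = {2, 4, 5}  B2 = {1, 2, 5}  B3 = {2, 3, 5}
Tree: B1–B2, B2–B3

Each bag holds 3 vertices, so the decomposition has width 2, which upper-bounds the treewidth. For the lower bound, the 3 vertices {1, 2, 5} are pairwise adjacent, and any tree decomposition puts a clique entirely inside one bag — forcing width ≥ 2. Therefore the treewidth is 2.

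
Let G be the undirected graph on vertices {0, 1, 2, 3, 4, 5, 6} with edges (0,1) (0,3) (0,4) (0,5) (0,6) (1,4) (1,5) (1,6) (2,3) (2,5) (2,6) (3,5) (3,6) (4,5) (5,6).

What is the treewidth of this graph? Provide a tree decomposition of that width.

Every bag has size at most 4, so the width is 4 − 1 = 3 and tw(G) ≤ 3. On the other hand G contains the 4-clique {0, 1, 4, 5}. A clique must lie in a single bag of any decomposition, so no decomposition can have width below 3. Therefore the treewidth is 3.

Treewidth 3.
Bags: B1 = {0, 3, 5, 6}  B2 = {0, 1, 5, 6}  B3 = {0, 1, 4, 5}  B4 = {2, 3, 5, 6}
Tree: B1–B2, B2–B3, B1–B4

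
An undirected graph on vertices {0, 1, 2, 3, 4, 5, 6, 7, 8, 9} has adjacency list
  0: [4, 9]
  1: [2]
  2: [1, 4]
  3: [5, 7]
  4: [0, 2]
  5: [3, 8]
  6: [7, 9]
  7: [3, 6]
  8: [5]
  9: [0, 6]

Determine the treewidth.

A width-1 tree decomposition is:
Bags: B1 = {5, 8}  B2 = {3, 5}  B3 = {3, 7}  B4 = {6, 7}  B5 = {6, 9}  B6 = {0, 9}  B7 = {0, 4}  B8 = {2, 4}  B9 = {1, 2}
Tree: B1–B2, B2–B3, B3–B4, B4–B5, B5–B6, B6–B7, B7–B8, B8–B9
Each bag holds 2 vertices, so the decomposition has width 1, which upper-bounds the treewidth. Since G has at least one edge (e.g. 8–5), it is not an edgeless graph, so tw(G) ≥ 1. The upper and lower bounds meet at 1, so that is the treewidth.

1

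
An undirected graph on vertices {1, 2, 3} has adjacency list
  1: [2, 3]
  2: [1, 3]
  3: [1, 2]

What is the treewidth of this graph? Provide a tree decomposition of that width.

With just one bag of size 3, the width is 3 − 1 = 2, so tw(G) ≤ 2. Conversely, {1, 2, 3} is a clique of size 3, and the vertices of any clique must share a bag in every tree decomposition; so some bag has ≥ 3 vertices and tw(G) ≥ 2. Therefore the treewidth is 2.

Treewidth 2.
One such decomposition:
Bags: B1 = {1, 2, 3}
Tree: (single bag)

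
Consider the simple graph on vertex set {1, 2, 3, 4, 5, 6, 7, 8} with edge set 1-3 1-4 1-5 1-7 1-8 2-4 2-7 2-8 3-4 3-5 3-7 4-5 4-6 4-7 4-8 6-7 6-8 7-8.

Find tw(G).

A width-3 tree decomposition is:
Bags: B1 = {2, 4, 7, 8}  B2 = {4, 6, 7, 8}  B3 = {1, 4, 7, 8}  B4 = {1, 3, 4, 7}  B5 = {1, 3, 4, 5}
Tree: B1–B2, B1–B3, B3–B4, B4–B5
The largest bag has 4 vertices, giving width 3; this decomposition certifies tw(G) ≤ 3. On the other hand G contains the 4-clique {1, 3, 4, 5}. A clique must lie in a single bag of any decomposition, so no decomposition can have width below 3. Combining the bounds, tw(G) = 3.

3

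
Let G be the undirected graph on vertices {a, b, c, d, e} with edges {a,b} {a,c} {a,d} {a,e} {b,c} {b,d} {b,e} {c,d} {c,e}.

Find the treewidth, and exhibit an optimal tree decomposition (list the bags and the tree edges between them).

Each bag holds 4 vertices, so the decomposition has width 3, which upper-bounds the treewidth. Conversely, {a, b, c, d} is a clique of size 4, and the vertices of any clique must share a bag in every tree decomposition; so some bag has ≥ 4 vertices and tw(G) ≥ 3. Hence tw(G) = 3 exactly.

Treewidth 3.
One optimal decomposition is:
Bags: B1 = {a, b, c, e}  B2 = {a, b, c, d}
Tree: B1–B2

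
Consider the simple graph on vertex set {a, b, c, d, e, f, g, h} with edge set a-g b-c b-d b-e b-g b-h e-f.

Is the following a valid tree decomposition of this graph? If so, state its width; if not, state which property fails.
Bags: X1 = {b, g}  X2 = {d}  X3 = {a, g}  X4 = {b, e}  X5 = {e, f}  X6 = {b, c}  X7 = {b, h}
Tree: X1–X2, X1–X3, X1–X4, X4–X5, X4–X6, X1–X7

A tree decomposition must satisfy three properties: every vertex lies in some bag; for every edge, both endpoints lie together in some bag; and for every vertex, the bags containing it form a connected subtree. Here edge (b,d) lies in no bag, so the decomposition is invalid.

No — edge (b,d) lies in no bag.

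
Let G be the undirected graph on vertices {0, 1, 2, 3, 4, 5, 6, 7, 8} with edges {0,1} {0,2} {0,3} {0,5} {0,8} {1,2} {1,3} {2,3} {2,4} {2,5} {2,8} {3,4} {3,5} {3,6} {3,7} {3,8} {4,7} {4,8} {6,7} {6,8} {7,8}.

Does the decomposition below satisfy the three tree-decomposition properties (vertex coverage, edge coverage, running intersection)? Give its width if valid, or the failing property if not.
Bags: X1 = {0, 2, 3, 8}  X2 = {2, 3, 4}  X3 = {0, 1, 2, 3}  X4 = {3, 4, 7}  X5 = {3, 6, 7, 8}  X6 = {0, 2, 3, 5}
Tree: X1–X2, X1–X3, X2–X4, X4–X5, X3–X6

A tree decomposition must satisfy three properties: every vertex lies in some bag; for every edge, both endpoints lie together in some bag; and for every vertex, the bags containing it form a connected subtree. Here edge (8,4) lies in no bag, so the decomposition is invalid.

No — edge (8,4) lies in no bag.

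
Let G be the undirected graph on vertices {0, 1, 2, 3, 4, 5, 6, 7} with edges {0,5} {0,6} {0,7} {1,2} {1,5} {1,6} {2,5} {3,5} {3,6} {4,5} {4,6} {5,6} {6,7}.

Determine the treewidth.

A width-2 tree decomposition is:
Bags: B1 = {0, 5, 6}  B2 = {3, 5, 6}  B3 = {4, 5, 6}  B4 = {1, 5, 6}  B5 = {0, 6, 7}  B6 = {1, 2, 5}
Tree: B1–B2, B2–B3, B3–B4, B1–B5, B4–B6
Every bag has size at most 3, so the width is 3 − 1 = 2 and tw(G) ≤ 2. On the other hand G contains the 3-clique {1, 2, 5}. A clique must lie in a single bag of any decomposition, so no decomposition can have width below 2. Combining the bounds, tw(G) = 2.

2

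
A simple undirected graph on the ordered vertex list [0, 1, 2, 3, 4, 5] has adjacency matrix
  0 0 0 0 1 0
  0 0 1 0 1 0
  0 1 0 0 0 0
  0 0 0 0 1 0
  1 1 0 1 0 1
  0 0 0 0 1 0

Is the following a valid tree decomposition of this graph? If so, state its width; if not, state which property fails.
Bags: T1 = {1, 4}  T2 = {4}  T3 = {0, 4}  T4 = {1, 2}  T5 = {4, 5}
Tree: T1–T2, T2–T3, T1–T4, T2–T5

No — vertex 3 appears in no bag.

A tree decomposition must satisfy three properties: every vertex lies in some bag; for every edge, both endpoints lie together in some bag; and for every vertex, the bags containing it form a connected subtree. Here vertex 3 appears in no bag, so the decomposition is invalid.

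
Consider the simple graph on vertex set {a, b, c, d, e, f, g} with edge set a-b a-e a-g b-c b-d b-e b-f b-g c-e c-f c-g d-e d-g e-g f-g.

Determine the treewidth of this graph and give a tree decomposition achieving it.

Each bag holds 4 vertices, so the decomposition has width 3, which upper-bounds the treewidth. For the lower bound, the 4 vertices {b, d, e, g} are pairwise adjacent, and any tree decomposition puts a clique entirely inside one bag — forcing width ≥ 3. Hence tw(G) = 3 exactly.

Treewidth 3.
One optimal decomposition is:
Bags: B1 = {b, c, e, g}  B2 = {b, d, e, g}  B3 = {a, b, e, g}  B4 = {b, c, f, g}
Tree: B1–B2, B2–B3, B1–B4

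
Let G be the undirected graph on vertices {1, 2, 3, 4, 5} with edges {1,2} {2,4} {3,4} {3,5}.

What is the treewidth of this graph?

A width-1 tree decomposition is:
Bags: B1 = {1, 2}  B2 = {2, 4}  B3 = {3, 4}  B4 = {3, 5}
Tree: B1–B2, B2–B3, B3–B4
Each bag holds 2 vertices, so the decomposition has width 1, which upper-bounds the treewidth. Any graph with an edge has treewidth ≥ 1, and G has the edge 1–2. Combining the bounds, tw(G) = 1.

1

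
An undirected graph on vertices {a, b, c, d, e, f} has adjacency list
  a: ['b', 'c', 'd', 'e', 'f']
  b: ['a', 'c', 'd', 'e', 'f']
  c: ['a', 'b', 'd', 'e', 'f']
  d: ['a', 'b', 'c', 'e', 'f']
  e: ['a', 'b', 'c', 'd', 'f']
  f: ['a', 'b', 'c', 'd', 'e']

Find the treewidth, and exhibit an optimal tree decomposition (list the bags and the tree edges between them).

A single bag containing all 6 vertices is trivially a valid decomposition of width 5. For the lower bound, the 6 vertices {a, b, c, d, e, f} are pairwise adjacent, and any tree decomposition puts a clique entirely inside one bag — forcing width ≥ 5. The upper and lower bounds meet at 5, so that is the treewidth.

Treewidth 5.
One such decomposition:
Bags: B1 = {a, b, c, d, e, f}
Tree: (single bag)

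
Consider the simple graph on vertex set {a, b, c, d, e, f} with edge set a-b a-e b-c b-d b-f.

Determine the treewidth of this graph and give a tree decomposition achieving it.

Every bag has size at most 2, so the width is 2 − 1 = 1 and tw(G) ≤ 1. Any graph with an edge has treewidth ≥ 1, and G has the edge c–b. Hence tw(G) = 1 exactly.

Treewidth 1.
One such decomposition:
Bags: B1 = {b, c}  B2 = {b, d}  B3 = {a, b}  B4 = {a, e}  B5 = {b, f}
Tree: B1–B2, B2–B3, B3–B4, B1–B5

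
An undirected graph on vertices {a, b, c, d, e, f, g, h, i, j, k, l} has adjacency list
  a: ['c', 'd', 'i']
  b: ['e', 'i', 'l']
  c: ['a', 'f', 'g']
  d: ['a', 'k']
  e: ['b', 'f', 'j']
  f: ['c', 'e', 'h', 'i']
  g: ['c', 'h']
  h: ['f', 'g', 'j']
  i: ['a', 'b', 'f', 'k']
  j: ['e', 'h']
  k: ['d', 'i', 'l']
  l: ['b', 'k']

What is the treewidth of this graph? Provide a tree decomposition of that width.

Every bag has size at most 4, so the width is 4 − 1 = 3 and tw(G) ≤ 3. For the lower bound: the 4 vertex sets {d,k,l}, {b}, {i}, {a,c,e,f} are disjoint, each induces a connected subgraph, and every pair is joined by at least one edge of G. Contracting each set to a single vertex therefore yields K_{4} as a minor, and since treewidth is minor-monotone, tw(G) ≥ tw(K_{4}) = 3. Therefore the treewidth is 3.

Treewidth 3.
One optimal decomposition is:
Bags: B1 = {b, d, k, l}  B2 = {b, d, i, k}  B3 = {a, b, d, i}  B4 = {a, b, e, i}  B5 = {a, e, f, i}  B6 = {a, c, e, f}  B7 = {c, e, f, j}  B8 = {c, f, h, j}  B9 = {c, g, h, j}
Tree: B1–B2, B2–B3, B3–B4, B4–B5, B5–B6, B6–B7, B7–B8, B8–B9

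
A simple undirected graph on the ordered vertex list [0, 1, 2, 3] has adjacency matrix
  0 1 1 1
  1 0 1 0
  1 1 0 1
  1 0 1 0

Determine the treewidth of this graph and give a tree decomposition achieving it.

Treewidth 2.
Bags: B1 = {0, 2, 3}  B2 = {0, 1, 2}
Tree: B1–B2

The largest bag has 3 vertices, giving width 2; this decomposition certifies tw(G) ≤ 2. For the lower bound, the 3 vertices {0, 1, 2} are pairwise adjacent, and any tree decomposition puts a clique entirely inside one bag — forcing width ≥ 2. Combining the bounds, tw(G) = 2.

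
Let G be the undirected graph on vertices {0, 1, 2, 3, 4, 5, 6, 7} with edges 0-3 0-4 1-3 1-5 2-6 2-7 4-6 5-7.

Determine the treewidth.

A width-2 tree decomposition is:
Bags: B1 = {2, 4, 6}  B2 = {2, 4, 7}  B3 = {4, 5, 7}  B4 = {1, 4, 5}  B5 = {1, 3, 4}  B6 = {0, 3, 4}
Tree: B1–B2, B2–B3, B3–B4, B4–B5, B5–B6
Each bag holds 3 vertices, so the decomposition has width 2, which upper-bounds the treewidth. For the lower bound, G contains the cycle 4–6–2–7–5–1–3–0–4, so G is not a forest; only forests have treewidth ≤ 1, hence tw(G) ≥ 2. Therefore the treewidth is 2.

2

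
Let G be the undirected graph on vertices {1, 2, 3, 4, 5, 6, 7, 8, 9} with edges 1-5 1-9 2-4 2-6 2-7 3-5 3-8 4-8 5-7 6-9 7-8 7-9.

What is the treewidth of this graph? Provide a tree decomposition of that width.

The largest bag has 4 vertices, giving width 3; this decomposition certifies tw(G) ≤ 3. For the lower bound: the 4 vertex sets {1,3,5}, {8}, {7}, {2,4,6,9} are disjoint, each induces a connected subgraph, and every pair is joined by at least one edge of G. Contracting each set to a single vertex therefore yields K_{4} as a minor, and since treewidth is minor-monotone, tw(G) ≥ tw(K_{4}) = 3. Combining the bounds, tw(G) = 3.

Treewidth 3.
One such decomposition:
Bags: B1 = {1, 3, 5, 8}  B2 = {1, 5, 7, 8}  B3 = {1, 7, 8, 9}  B4 = {4, 7, 8, 9}  B5 = {2, 4, 7, 9}  B6 = {2, 4, 6, 9}
Tree: B1–B2, B2–B3, B3–B4, B4–B5, B5–B6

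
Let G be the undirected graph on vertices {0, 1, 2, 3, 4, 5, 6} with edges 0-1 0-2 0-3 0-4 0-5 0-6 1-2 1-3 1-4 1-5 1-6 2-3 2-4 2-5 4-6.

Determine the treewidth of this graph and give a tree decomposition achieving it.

Treewidth 3.
Bags: B1 = {0, 1, 2, 4}  B2 = {0, 1, 2, 5}  B3 = {0, 1, 2, 3}  B4 = {0, 1, 4, 6}
Tree: B1–B2, B2–B3, B1–B4

Every bag has size at most 4, so the width is 4 − 1 = 3 and tw(G) ≤ 3. On the other hand G contains the 4-clique {0, 1, 2, 3}. A clique must lie in a single bag of any decomposition, so no decomposition can have width below 3. Combining the bounds, tw(G) = 3.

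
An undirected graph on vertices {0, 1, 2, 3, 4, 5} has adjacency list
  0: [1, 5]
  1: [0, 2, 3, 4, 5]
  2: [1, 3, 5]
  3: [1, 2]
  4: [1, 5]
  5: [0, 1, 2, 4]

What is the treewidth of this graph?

2

A width-2 tree decomposition is:
Bags: B1 = {1, 2, 5}  B2 = {1, 4, 5}  B3 = {0, 1, 5}  B4 = {1, 2, 3}
Tree: B1–B2, B1–B3, B1–B4
Every bag has size at most 3, so the width is 3 − 1 = 2 and tw(G) ≤ 2. On the other hand G contains the 3-clique {1, 2, 3}. A clique must lie in a single bag of any decomposition, so no decomposition can have width below 2. Combining the bounds, tw(G) = 2.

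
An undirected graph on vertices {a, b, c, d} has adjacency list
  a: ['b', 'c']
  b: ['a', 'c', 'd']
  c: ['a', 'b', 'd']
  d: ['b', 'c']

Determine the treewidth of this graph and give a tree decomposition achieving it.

Treewidth 2.
Bags: B1 = {a, b, c}  B2 = {b, c, d}
Tree: B1–B2

The largest bag has 3 vertices, giving width 2; this decomposition certifies tw(G) ≤ 2. Conversely, {b, c, d} is a clique of size 3, and the vertices of any clique must share a bag in every tree decomposition; so some bag has ≥ 3 vertices and tw(G) ≥ 2. Therefore the treewidth is 2.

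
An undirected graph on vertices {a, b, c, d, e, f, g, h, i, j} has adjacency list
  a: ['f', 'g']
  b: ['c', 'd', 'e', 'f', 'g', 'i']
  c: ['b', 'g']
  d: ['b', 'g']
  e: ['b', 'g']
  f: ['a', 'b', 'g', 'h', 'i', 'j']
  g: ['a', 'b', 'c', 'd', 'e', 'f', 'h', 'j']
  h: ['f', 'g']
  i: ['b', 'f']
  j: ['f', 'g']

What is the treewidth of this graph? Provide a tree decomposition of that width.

Treewidth 2.
Bags: B1 = {b, d, g}  B2 = {b, f, g}  B3 = {b, e, g}  B4 = {a, f, g}  B5 = {f, g, j}  B6 = {b, c, g}  B7 = {f, g, h}  B8 = {b, f, i}
Tree: B1–B2, B2–B3, B2–B4, B2–B5, B3–B6, B2–B7, B2–B8

Every bag has size at most 3, so the width is 3 − 1 = 2 and tw(G) ≤ 2. On the other hand G contains the 3-clique {b, d, g}. A clique must lie in a single bag of any decomposition, so no decomposition can have width below 2. Hence tw(G) = 2 exactly.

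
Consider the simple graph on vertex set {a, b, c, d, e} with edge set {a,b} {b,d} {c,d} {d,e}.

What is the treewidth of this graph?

A width-1 tree decomposition is:
Bags: B1 = {d, e}  B2 = {b, d}  B3 = {c, d}  B4 = {a, b}
Tree: B1–B2, B1–B3, B2–B4
Every bag has size at most 2, so the width is 2 − 1 = 1 and tw(G) ≤ 1. Since G has at least one edge (e.g. e–d), it is not an edgeless graph, so tw(G) ≥ 1. The upper and lower bounds meet at 1, so that is the treewidth.

1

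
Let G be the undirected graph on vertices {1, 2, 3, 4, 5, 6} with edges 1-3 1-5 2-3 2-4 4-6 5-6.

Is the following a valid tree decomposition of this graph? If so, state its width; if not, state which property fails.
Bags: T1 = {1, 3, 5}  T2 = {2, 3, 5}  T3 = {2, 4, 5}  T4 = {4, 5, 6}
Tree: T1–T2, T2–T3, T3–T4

Checking the three conditions: (i) the bags cover all of {1, 2, 3, 4, 5, 6}; (ii) for each edge, some bag contains both endpoints; (iii) the bags containing any fixed vertex form a subtree. All hold, so the decomposition is valid with width 3 − 1 = 2.

Yes; width 2.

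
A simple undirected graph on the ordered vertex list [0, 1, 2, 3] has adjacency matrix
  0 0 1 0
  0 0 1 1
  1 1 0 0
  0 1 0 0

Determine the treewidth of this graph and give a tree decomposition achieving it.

Each bag holds 2 vertices, so the decomposition has width 1, which upper-bounds the treewidth. G has an edge, so its treewidth is at least 1. Therefore the treewidth is 1.

Treewidth 1.
One such decomposition:
Bags: B1 = {0, 2}  B2 = {1, 2}  B3 = {1, 3}
Tree: B1–B2, B2–B3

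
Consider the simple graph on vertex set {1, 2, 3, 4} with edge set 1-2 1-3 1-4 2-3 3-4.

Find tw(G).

2

A width-2 tree decomposition is:
Bags: B1 = {1, 3, 4}  B2 = {1, 2, 3}
Tree: B1–B2
Each bag holds 3 vertices, so the decomposition has width 2, which upper-bounds the treewidth. Conversely, {1, 2, 3} is a clique of size 3, and the vertices of any clique must share a bag in every tree decomposition; so some bag has ≥ 3 vertices and tw(G) ≥ 2. Hence tw(G) = 2 exactly.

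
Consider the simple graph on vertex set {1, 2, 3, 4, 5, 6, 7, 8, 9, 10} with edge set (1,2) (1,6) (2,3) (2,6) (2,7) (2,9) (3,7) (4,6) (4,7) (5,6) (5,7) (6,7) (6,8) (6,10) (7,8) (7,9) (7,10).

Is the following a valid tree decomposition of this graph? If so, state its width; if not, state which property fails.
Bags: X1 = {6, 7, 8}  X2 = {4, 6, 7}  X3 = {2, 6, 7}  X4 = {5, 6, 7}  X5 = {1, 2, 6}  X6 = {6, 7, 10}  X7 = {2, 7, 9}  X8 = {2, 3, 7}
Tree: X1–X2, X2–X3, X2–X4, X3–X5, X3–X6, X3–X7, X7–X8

Every vertex of G appears in some bag (union = {1, 2, 3, 4, 5, 6, 7, 8, 9, 10}); every edge is covered by a bag; and for each vertex v the set of bags containing v is connected in the bag tree. The decomposition is therefore valid. The largest bag has 3 vertices, so the width is 2.

Yes; width 2.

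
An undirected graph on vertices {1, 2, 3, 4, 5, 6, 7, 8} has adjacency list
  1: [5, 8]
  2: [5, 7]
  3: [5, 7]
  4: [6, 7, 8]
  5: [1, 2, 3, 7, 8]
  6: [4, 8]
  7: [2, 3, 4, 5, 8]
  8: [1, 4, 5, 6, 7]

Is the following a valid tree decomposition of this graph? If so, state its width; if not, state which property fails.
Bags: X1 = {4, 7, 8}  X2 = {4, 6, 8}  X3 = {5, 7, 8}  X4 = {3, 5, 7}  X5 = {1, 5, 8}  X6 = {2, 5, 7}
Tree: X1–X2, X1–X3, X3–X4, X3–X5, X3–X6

Every vertex of G appears in some bag (union = {1, 2, 3, 4, 5, 6, 7, 8}); every edge is covered by a bag; and for each vertex v the set of bags containing v is connected in the bag tree. The decomposition is therefore valid. The largest bag has 3 vertices, so the width is 2.

Yes; width 2.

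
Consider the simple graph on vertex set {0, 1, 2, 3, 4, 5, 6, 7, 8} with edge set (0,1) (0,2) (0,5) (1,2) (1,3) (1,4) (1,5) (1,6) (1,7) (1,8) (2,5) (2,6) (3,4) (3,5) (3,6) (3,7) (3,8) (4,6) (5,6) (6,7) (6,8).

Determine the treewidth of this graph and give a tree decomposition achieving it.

Treewidth 3.
Bags: B1 = {1, 3, 5, 6}  B2 = {1, 3, 6, 7}  B3 = {1, 2, 5, 6}  B4 = {0, 1, 2, 5}  B5 = {1, 3, 6, 8}  B6 = {1, 3, 4, 6}
Tree: B1–B2, B1–B3, B3–B4, B2–B5, B1–B6

Each bag holds 4 vertices, so the decomposition has width 3, which upper-bounds the treewidth. On the other hand G contains the 4-clique {0, 1, 2, 5}. A clique must lie in a single bag of any decomposition, so no decomposition can have width below 3. The upper and lower bounds meet at 3, so that is the treewidth.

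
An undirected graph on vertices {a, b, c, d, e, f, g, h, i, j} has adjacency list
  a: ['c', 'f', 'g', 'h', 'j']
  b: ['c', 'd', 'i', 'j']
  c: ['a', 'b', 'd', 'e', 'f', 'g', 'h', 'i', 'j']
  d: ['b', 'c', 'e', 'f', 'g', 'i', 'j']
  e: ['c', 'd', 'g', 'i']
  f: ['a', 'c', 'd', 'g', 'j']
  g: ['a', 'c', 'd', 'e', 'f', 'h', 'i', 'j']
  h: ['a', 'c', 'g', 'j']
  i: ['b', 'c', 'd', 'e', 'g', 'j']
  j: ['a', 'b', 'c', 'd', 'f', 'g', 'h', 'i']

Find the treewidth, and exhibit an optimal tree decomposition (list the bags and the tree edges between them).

The largest bag has 5 vertices, giving width 4; this decomposition certifies tw(G) ≤ 4. On the other hand G contains the 5-clique {c, d, f, g, j}. A clique must lie in a single bag of any decomposition, so no decomposition can have width below 4. Combining the bounds, tw(G) = 4.

Treewidth 4.
Bags: B1 = {c, d, f, g, j}  B2 = {c, d, g, i, j}  B3 = {b, c, d, i, j}  B4 = {a, c, f, g, j}  B5 = {c, d, e, g, i}  B6 = {a, c, g, h, j}
Tree: B1–B2, B2–B3, B1–B4, B2–B5, B4–B6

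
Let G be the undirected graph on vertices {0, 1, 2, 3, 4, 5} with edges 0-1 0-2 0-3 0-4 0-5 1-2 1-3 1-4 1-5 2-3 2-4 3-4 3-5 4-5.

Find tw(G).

A width-4 tree decomposition is:
Bags: B1 = {0, 1, 3, 4, 5}  B2 = {0, 1, 2, 3, 4}
Tree: B1–B2
Each bag holds 5 vertices, so the decomposition has width 4, which upper-bounds the treewidth. For the lower bound, the 5 vertices {0, 1, 2, 3, 4} are pairwise adjacent, and any tree decomposition puts a clique entirely inside one bag — forcing width ≥ 4. Hence tw(G) = 4 exactly.

4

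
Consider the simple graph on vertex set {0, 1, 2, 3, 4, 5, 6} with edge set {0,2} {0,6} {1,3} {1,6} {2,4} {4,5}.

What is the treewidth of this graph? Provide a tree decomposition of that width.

Each bag holds 2 vertices, so the decomposition has width 1, which upper-bounds the treewidth. Any graph with an edge has treewidth ≥ 1, and G has the edge 5–4. Therefore the treewidth is 1.

Treewidth 1.
One optimal decomposition is:
Bags: B1 = {4, 5}  B2 = {2, 4}  B3 = {0, 2}  B4 = {0, 6}  B5 = {1, 6}  B6 = {1, 3}
Tree: B1–B2, B2–B3, B3–B4, B4–B5, B5–B6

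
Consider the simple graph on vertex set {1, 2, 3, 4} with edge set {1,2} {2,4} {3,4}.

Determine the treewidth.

1

A width-1 tree decomposition is:
Bags: B1 = {3, 4}  B2 = {2, 4}  B3 = {1, 2}
Tree: B1–B2, B2–B3
Every bag has size at most 2, so the width is 2 − 1 = 1 and tw(G) ≤ 1. G has an edge, so its treewidth is at least 1. Therefore the treewidth is 1.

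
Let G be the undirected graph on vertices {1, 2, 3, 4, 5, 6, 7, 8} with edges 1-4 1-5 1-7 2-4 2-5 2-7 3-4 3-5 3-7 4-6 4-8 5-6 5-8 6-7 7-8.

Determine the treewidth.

A width-3 tree decomposition is:
Bags: B1 = {1, 4, 5, 7}  B2 = {4, 5, 7, 8}  B3 = {4, 5, 6, 7}  B4 = {3, 4, 5, 7}  B5 = {2, 4, 5, 7}
Tree: B1–B2, B2–B3, B3–B4, B4–B5
Every bag has size at most 4, so the width is 4 − 1 = 3 and tw(G) ≤ 3. For the lower bound: the 4 vertex sets {1,5}, {7,8}, {4}, {6} are disjoint, each induces a connected subgraph, and every pair is joined by at least one edge of G. Contracting each set to a single vertex therefore yields K_{4} as a minor, and since treewidth is minor-monotone, tw(G) ≥ tw(K_{4}) = 3. The upper and lower bounds meet at 3, so that is the treewidth.

3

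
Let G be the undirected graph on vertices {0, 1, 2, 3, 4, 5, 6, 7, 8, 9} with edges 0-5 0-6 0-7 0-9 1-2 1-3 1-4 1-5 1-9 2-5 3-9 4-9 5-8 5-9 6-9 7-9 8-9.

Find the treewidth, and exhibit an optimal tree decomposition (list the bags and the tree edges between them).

Every bag has size at most 3, so the width is 3 − 1 = 2 and tw(G) ≤ 2. On the other hand G contains the 3-clique {0, 5, 9}. A clique must lie in a single bag of any decomposition, so no decomposition can have width below 2. Combining the bounds, tw(G) = 2.

Treewidth 2.
One such decomposition:
Bags: B1 = {0, 5, 9}  B2 = {5, 8, 9}  B3 = {1, 5, 9}  B4 = {0, 6, 9}  B5 = {1, 2, 5}  B6 = {0, 7, 9}  B7 = {1, 3, 9}  B8 = {1, 4, 9}
Tree: B1–B2, B2–B3, B1–B4, B3–B5, B4–B6, B3–B7, B3–B8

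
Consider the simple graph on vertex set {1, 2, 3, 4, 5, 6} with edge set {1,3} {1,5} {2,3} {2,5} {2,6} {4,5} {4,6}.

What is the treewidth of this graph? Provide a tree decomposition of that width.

Every bag has size at most 3, so the width is 3 − 1 = 2 and tw(G) ≤ 2. For the lower bound, G contains the cycle 1–3–2–5–1, so G is not a forest; only forests have treewidth ≤ 1, hence tw(G) ≥ 2. The upper and lower bounds meet at 2, so that is the treewidth.

Treewidth 2.
One such decomposition:
Bags: B1 = {1, 3, 5}  B2 = {2, 3, 5}  B3 = {2, 4, 5}  B4 = {2, 4, 6}
Tree: B1–B2, B2–B3, B3–B4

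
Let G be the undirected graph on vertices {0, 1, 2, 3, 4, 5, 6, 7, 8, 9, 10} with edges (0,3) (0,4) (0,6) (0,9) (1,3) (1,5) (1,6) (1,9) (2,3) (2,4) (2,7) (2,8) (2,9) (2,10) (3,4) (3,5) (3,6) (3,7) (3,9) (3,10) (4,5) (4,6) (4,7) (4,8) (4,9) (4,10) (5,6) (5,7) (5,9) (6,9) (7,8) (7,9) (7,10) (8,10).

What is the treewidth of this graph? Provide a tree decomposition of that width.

Treewidth 4.
One such decomposition:
Bags: B1 = {3, 4, 5, 6, 9}  B2 = {1, 3, 5, 6, 9}  B3 = {0, 3, 4, 6, 9}  B4 = {3, 4, 5, 7, 9}  B5 = {2, 3, 4, 7, 9}  B6 = {2, 3, 4, 7, 10}  B7 = {2, 4, 7, 8, 10}
Tree: B1–B2, B1–B3, B1–B4, B4–B5, B5–B6, B6–B7

The largest bag has 5 vertices, giving width 4; this decomposition certifies tw(G) ≤ 4. On the other hand G contains the 5-clique {2, 4, 7, 8, 10}. A clique must lie in a single bag of any decomposition, so no decomposition can have width below 4. Combining the bounds, tw(G) = 4.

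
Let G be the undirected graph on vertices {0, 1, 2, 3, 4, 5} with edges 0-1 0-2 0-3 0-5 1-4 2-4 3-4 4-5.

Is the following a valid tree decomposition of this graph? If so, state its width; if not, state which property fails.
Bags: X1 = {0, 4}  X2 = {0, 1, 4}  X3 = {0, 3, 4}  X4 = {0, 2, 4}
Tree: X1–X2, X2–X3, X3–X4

No — vertex 5 appears in no bag.

A tree decomposition must satisfy three properties: every vertex lies in some bag; for every edge, both endpoints lie together in some bag; and for every vertex, the bags containing it form a connected subtree. Here vertex 5 appears in no bag, so the decomposition is invalid.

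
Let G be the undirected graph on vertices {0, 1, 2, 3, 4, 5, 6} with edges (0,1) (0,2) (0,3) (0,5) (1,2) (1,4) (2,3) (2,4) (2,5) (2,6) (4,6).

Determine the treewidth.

2

A width-2 tree decomposition is:
Bags: B1 = {0, 1, 2}  B2 = {0, 2, 5}  B3 = {1, 2, 4}  B4 = {2, 4, 6}  B5 = {0, 2, 3}
Tree: B1–B2, B1–B3, B3–B4, B2–B5
Each bag holds 3 vertices, so the decomposition has width 2, which upper-bounds the treewidth. Conversely, {0, 1, 2} is a clique of size 3, and the vertices of any clique must share a bag in every tree decomposition; so some bag has ≥ 3 vertices and tw(G) ≥ 2. Combining the bounds, tw(G) = 2.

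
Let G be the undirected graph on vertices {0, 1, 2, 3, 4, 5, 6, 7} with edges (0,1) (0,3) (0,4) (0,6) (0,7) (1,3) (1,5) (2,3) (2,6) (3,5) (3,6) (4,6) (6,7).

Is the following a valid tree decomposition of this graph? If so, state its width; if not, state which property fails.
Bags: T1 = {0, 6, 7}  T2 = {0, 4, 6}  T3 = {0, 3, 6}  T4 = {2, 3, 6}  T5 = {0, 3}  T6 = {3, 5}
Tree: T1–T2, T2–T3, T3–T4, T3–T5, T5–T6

A tree decomposition must satisfy three properties: every vertex lies in some bag; for every edge, both endpoints lie together in some bag; and for every vertex, the bags containing it form a connected subtree. Here vertex 1 appears in no bag, so the decomposition is invalid.

No — vertex 1 appears in no bag.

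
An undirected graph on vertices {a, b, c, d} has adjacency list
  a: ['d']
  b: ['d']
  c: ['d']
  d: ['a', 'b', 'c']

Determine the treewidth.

A width-1 tree decomposition is:
Bags: B1 = {b, d}  B2 = {c, d}  B3 = {a, d}
Tree: B1–B2, B2–B3
Every bag has size at most 2, so the width is 2 − 1 = 1 and tw(G) ≤ 1. Since G has at least one edge (e.g. d–b), it is not an edgeless graph, so tw(G) ≥ 1. Therefore the treewidth is 1.

1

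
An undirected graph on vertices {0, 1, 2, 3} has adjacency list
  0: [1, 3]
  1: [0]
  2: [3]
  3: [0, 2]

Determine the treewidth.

1

A width-1 tree decomposition is:
Bags: B1 = {2, 3}  B2 = {0, 3}  B3 = {0, 1}
Tree: B1–B2, B2–B3
Each bag holds 2 vertices, so the decomposition has width 1, which upper-bounds the treewidth. G has an edge, so its treewidth is at least 1. Therefore the treewidth is 1.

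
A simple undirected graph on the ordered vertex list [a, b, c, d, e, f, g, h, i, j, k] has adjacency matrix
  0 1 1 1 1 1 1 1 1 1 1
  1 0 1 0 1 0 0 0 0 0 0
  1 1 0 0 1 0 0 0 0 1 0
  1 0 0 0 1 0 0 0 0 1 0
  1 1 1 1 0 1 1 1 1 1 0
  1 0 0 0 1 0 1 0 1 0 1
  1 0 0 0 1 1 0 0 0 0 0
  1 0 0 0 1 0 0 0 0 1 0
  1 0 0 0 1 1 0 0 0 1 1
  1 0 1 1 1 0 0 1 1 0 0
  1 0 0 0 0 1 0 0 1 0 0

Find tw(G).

3

A width-3 tree decomposition is:
Bags: B1 = {a, c, e, j}  B2 = {a, e, i, j}  B3 = {a, b, c, e}  B4 = {a, d, e, j}  B5 = {a, e, f, i}  B6 = {a, e, f, g}  B7 = {a, e, h, j}  B8 = {a, f, i, k}
Tree: B1–B2, B1–B3, B1–B4, B2–B5, B5–B6, B2–B7, B5–B8
Every bag has size at most 4, so the width is 4 − 1 = 3 and tw(G) ≤ 3. For the lower bound, the 4 vertices {a, e, f, g} are pairwise adjacent, and any tree decomposition puts a clique entirely inside one bag — forcing width ≥ 3. The upper and lower bounds meet at 3, so that is the treewidth.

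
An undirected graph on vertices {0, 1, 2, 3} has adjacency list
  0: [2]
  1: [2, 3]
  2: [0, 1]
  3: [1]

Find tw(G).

A width-1 tree decomposition is:
Bags: B1 = {1, 3}  B2 = {1, 2}  B3 = {0, 2}
Tree: B1–B2, B2–B3
Each bag holds 2 vertices, so the decomposition has width 1, which upper-bounds the treewidth. Any graph with an edge has treewidth ≥ 1, and G has the edge 3–1. The upper and lower bounds meet at 1, so that is the treewidth.

1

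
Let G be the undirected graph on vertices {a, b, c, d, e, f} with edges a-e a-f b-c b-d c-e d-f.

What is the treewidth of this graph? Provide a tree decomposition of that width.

Treewidth 2.
One such decomposition:
Bags: B1 = {b, c, e}  B2 = {a, b, e}  B3 = {a, b, f}  B4 = {b, d, f}
Tree: B1–B2, B2–B3, B3–B4

Every bag has size at most 3, so the width is 3 − 1 = 2 and tw(G) ≤ 2. For the lower bound, G contains the cycle b–c–e–a–f–d–b, so G is not a forest; only forests have treewidth ≤ 1, hence tw(G) ≥ 2. Combining the bounds, tw(G) = 2.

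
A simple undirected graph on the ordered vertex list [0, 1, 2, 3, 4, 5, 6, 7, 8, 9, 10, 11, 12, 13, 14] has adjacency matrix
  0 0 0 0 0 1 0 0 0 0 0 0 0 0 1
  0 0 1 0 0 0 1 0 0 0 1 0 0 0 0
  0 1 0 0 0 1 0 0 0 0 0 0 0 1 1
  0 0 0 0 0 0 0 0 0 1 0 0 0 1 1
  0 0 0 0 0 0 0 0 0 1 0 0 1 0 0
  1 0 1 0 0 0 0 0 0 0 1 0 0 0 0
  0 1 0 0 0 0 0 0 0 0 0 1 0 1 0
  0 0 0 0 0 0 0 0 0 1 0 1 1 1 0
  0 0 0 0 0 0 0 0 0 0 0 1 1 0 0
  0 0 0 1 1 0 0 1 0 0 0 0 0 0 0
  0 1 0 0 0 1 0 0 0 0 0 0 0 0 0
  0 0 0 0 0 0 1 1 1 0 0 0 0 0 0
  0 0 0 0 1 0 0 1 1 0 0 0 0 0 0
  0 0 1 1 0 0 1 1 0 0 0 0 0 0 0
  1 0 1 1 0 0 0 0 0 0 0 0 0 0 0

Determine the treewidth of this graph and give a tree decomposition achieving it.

Each bag holds 4 vertices, so the decomposition has width 3, which upper-bounds the treewidth. For the lower bound: the 4 vertex sets {4,8,12}, {9}, {7}, {3,6,11,13} are disjoint, each induces a connected subgraph, and every pair is joined by at least one edge of G. Contracting each set to a single vertex therefore yields K_{4} as a minor, and since treewidth is minor-monotone, tw(G) ≥ tw(K_{4}) = 3. Therefore the treewidth is 3.

Treewidth 3.
One such decomposition:
Bags: B1 = {4, 8, 9, 12}  B2 = {7, 8, 9, 12}  B3 = {7, 8, 9, 11}  B4 = {3, 7, 9, 11}  B5 = {3, 7, 11, 13}  B6 = {3, 6, 11, 13}  B7 = {3, 6, 13, 14}  B8 = {2, 6, 13, 14}  B9 = {1, 2, 6, 14}  B10 = {0, 1, 2, 14}  B11 = {0, 1, 2, 5}  B12 = {0, 1, 5, 10}
Tree: B1–B2, B2–B3, B3–B4, B4–B5, B5–B6, B6–B7, B7–B8, B8–B9, B9–B10, B10–B11, B11–B12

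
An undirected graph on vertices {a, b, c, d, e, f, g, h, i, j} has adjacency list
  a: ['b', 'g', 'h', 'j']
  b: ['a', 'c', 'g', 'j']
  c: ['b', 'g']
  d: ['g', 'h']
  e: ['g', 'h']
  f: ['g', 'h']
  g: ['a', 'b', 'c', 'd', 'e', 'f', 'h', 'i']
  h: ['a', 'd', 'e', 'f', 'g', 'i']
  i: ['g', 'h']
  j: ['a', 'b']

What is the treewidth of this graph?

A width-2 tree decomposition is:
Bags: B1 = {a, g, h}  B2 = {a, b, g}  B3 = {d, g, h}  B4 = {b, c, g}  B5 = {g, h, i}  B6 = {f, g, h}  B7 = {e, g, h}  B8 = {a, b, j}
Tree: B1–B2, B1–B3, B2–B4, B1–B5, B3–B6, B1–B7, B2–B8
Each bag holds 3 vertices, so the decomposition has width 2, which upper-bounds the treewidth. For the lower bound, the 3 vertices {d, g, h} are pairwise adjacent, and any tree decomposition puts a clique entirely inside one bag — forcing width ≥ 2. The upper and lower bounds meet at 2, so that is the treewidth.

2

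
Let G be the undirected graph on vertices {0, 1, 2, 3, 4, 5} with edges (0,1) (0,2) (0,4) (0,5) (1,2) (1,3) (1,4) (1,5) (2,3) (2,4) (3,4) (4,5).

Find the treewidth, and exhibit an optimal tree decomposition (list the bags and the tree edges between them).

The largest bag has 4 vertices, giving width 3; this decomposition certifies tw(G) ≤ 3. Conversely, {0, 1, 2, 4} is a clique of size 4, and the vertices of any clique must share a bag in every tree decomposition; so some bag has ≥ 4 vertices and tw(G) ≥ 3. Combining the bounds, tw(G) = 3.

Treewidth 3.
Bags: B1 = {0, 1, 2, 4}  B2 = {1, 2, 3, 4}  B3 = {0, 1, 4, 5}
Tree: B1–B2, B1–B3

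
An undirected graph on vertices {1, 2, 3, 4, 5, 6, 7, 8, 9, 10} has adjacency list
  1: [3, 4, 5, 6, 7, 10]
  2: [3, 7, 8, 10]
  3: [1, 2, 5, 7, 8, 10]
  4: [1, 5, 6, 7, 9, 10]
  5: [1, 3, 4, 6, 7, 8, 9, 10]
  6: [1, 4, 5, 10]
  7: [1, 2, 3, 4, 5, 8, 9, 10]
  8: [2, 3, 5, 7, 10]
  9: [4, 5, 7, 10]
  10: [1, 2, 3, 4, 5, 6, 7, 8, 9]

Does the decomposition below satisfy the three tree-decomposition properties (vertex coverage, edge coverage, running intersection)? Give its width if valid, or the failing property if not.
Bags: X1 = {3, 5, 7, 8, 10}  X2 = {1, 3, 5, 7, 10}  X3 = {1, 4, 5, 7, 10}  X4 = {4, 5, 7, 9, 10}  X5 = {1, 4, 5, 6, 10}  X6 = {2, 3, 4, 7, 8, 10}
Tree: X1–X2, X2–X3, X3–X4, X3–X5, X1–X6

A tree decomposition must satisfy three properties: every vertex lies in some bag; for every edge, both endpoints lie together in some bag; and for every vertex, the bags containing it form a connected subtree. Here bags containing vertex 4 are not connected in the tree, so the decomposition is invalid.

No — bags containing vertex 4 are not connected in the tree.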